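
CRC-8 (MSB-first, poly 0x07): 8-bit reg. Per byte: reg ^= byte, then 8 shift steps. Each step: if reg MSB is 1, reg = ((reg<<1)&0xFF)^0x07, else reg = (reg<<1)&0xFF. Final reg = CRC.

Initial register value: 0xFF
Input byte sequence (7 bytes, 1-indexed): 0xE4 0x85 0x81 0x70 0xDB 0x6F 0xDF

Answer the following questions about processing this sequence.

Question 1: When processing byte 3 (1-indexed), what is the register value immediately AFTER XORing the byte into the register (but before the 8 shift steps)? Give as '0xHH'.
Answer: 0xD3

Derivation:
Register before byte 3: 0x52
Byte 3: 0x81
0x52 XOR 0x81 = 0xD3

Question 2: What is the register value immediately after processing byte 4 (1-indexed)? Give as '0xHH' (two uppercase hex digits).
Answer: 0xD2

Derivation:
After byte 1 (0xE4): reg=0x41
After byte 2 (0x85): reg=0x52
After byte 3 (0x81): reg=0x37
After byte 4 (0x70): reg=0xD2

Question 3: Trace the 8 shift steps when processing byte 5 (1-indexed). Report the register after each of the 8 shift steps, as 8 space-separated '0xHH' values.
Answer: 0x12 0x24 0x48 0x90 0x27 0x4E 0x9C 0x3F

Derivation:
After byte 1 (0xE4): reg=0x41
After byte 2 (0x85): reg=0x52
After byte 3 (0x81): reg=0x37
After byte 4 (0x70): reg=0xD2
Register before byte 5: 0xD2
After XOR with byte 0xDB: 0x09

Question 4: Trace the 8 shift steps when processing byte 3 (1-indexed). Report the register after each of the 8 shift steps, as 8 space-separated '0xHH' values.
Answer: 0xA1 0x45 0x8A 0x13 0x26 0x4C 0x98 0x37

Derivation:
After byte 1 (0xE4): reg=0x41
After byte 2 (0x85): reg=0x52
Register before byte 3: 0x52
After XOR with byte 0x81: 0xD3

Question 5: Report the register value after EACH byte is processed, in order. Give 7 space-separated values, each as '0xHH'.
0x41 0x52 0x37 0xD2 0x3F 0xB7 0x1F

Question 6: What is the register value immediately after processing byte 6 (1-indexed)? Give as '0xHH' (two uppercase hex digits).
Answer: 0xB7

Derivation:
After byte 1 (0xE4): reg=0x41
After byte 2 (0x85): reg=0x52
After byte 3 (0x81): reg=0x37
After byte 4 (0x70): reg=0xD2
After byte 5 (0xDB): reg=0x3F
After byte 6 (0x6F): reg=0xB7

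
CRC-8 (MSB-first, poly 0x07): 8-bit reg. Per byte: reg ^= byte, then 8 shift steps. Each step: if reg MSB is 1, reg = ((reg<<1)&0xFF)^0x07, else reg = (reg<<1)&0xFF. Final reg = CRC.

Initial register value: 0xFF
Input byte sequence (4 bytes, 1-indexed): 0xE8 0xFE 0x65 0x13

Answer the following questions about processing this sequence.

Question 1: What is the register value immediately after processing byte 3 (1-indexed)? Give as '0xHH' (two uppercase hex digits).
Answer: 0x4A

Derivation:
After byte 1 (0xE8): reg=0x65
After byte 2 (0xFE): reg=0xC8
After byte 3 (0x65): reg=0x4A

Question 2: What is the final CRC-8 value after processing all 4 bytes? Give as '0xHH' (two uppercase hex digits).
Answer: 0x88

Derivation:
After byte 1 (0xE8): reg=0x65
After byte 2 (0xFE): reg=0xC8
After byte 3 (0x65): reg=0x4A
After byte 4 (0x13): reg=0x88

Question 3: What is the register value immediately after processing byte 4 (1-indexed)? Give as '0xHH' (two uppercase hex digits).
After byte 1 (0xE8): reg=0x65
After byte 2 (0xFE): reg=0xC8
After byte 3 (0x65): reg=0x4A
After byte 4 (0x13): reg=0x88

Answer: 0x88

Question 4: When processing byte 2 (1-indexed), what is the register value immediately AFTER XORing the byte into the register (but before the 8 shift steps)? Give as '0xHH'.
Register before byte 2: 0x65
Byte 2: 0xFE
0x65 XOR 0xFE = 0x9B

Answer: 0x9B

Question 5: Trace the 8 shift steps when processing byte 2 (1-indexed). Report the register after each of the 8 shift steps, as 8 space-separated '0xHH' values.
Answer: 0x31 0x62 0xC4 0x8F 0x19 0x32 0x64 0xC8

Derivation:
After byte 1 (0xE8): reg=0x65
Register before byte 2: 0x65
After XOR with byte 0xFE: 0x9B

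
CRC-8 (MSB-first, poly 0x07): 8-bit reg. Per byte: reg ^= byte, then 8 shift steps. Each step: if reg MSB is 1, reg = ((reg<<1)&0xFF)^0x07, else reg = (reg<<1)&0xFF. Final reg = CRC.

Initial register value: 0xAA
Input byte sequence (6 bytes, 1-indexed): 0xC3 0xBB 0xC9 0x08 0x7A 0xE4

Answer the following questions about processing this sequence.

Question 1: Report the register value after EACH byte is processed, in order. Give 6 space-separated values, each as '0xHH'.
0x18 0x60 0x56 0x9D 0xBB 0x9A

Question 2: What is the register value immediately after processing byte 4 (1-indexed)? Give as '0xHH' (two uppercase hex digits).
After byte 1 (0xC3): reg=0x18
After byte 2 (0xBB): reg=0x60
After byte 3 (0xC9): reg=0x56
After byte 4 (0x08): reg=0x9D

Answer: 0x9D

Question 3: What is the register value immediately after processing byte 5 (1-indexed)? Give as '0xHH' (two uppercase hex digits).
Answer: 0xBB

Derivation:
After byte 1 (0xC3): reg=0x18
After byte 2 (0xBB): reg=0x60
After byte 3 (0xC9): reg=0x56
After byte 4 (0x08): reg=0x9D
After byte 5 (0x7A): reg=0xBB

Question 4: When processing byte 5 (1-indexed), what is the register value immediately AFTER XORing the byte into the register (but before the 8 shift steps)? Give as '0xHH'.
Register before byte 5: 0x9D
Byte 5: 0x7A
0x9D XOR 0x7A = 0xE7

Answer: 0xE7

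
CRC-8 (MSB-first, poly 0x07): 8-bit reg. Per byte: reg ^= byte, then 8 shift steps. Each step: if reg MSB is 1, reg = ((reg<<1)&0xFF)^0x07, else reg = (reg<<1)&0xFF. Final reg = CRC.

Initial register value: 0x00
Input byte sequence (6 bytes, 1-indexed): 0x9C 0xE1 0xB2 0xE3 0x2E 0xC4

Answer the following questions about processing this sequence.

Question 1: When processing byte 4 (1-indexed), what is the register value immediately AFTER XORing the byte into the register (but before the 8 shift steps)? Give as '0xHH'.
Answer: 0xF1

Derivation:
Register before byte 4: 0x12
Byte 4: 0xE3
0x12 XOR 0xE3 = 0xF1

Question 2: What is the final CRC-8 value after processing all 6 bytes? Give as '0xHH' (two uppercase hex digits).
After byte 1 (0x9C): reg=0xDD
After byte 2 (0xE1): reg=0xB4
After byte 3 (0xB2): reg=0x12
After byte 4 (0xE3): reg=0xD9
After byte 5 (0x2E): reg=0xCB
After byte 6 (0xC4): reg=0x2D

Answer: 0x2D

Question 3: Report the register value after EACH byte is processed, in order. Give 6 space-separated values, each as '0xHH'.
0xDD 0xB4 0x12 0xD9 0xCB 0x2D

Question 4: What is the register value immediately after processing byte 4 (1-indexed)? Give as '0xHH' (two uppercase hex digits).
After byte 1 (0x9C): reg=0xDD
After byte 2 (0xE1): reg=0xB4
After byte 3 (0xB2): reg=0x12
After byte 4 (0xE3): reg=0xD9

Answer: 0xD9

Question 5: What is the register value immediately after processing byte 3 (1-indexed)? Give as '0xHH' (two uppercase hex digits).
After byte 1 (0x9C): reg=0xDD
After byte 2 (0xE1): reg=0xB4
After byte 3 (0xB2): reg=0x12

Answer: 0x12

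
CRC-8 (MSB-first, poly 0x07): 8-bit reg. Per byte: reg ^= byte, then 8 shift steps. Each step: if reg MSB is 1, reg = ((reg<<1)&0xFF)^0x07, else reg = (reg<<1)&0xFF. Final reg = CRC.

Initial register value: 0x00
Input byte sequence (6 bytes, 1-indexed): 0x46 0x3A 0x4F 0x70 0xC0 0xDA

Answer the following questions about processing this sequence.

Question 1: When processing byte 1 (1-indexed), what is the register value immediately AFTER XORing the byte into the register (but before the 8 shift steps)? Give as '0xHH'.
Register before byte 1: 0x00
Byte 1: 0x46
0x00 XOR 0x46 = 0x46

Answer: 0x46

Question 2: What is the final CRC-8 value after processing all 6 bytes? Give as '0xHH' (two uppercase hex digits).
After byte 1 (0x46): reg=0xD5
After byte 2 (0x3A): reg=0x83
After byte 3 (0x4F): reg=0x6A
After byte 4 (0x70): reg=0x46
After byte 5 (0xC0): reg=0x9B
After byte 6 (0xDA): reg=0xC0

Answer: 0xC0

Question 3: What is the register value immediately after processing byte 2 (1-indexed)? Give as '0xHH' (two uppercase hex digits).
Answer: 0x83

Derivation:
After byte 1 (0x46): reg=0xD5
After byte 2 (0x3A): reg=0x83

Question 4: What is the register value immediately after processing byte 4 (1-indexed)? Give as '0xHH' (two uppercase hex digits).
After byte 1 (0x46): reg=0xD5
After byte 2 (0x3A): reg=0x83
After byte 3 (0x4F): reg=0x6A
After byte 4 (0x70): reg=0x46

Answer: 0x46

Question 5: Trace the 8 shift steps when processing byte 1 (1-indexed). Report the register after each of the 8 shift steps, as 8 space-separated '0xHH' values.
Register before byte 1: 0x00
After XOR with byte 0x46: 0x46

Answer: 0x8C 0x1F 0x3E 0x7C 0xF8 0xF7 0xE9 0xD5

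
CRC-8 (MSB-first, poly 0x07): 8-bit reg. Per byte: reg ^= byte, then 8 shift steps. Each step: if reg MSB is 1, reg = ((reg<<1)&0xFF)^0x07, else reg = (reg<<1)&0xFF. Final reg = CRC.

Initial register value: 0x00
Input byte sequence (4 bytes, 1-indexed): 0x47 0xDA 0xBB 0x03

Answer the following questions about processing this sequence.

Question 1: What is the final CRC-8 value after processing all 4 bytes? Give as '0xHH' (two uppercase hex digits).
Answer: 0x80

Derivation:
After byte 1 (0x47): reg=0xD2
After byte 2 (0xDA): reg=0x38
After byte 3 (0xBB): reg=0x80
After byte 4 (0x03): reg=0x80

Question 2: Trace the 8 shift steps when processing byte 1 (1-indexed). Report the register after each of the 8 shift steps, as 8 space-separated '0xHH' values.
Answer: 0x8E 0x1B 0x36 0x6C 0xD8 0xB7 0x69 0xD2

Derivation:
Register before byte 1: 0x00
After XOR with byte 0x47: 0x47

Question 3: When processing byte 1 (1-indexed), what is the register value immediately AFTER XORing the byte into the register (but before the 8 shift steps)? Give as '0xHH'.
Answer: 0x47

Derivation:
Register before byte 1: 0x00
Byte 1: 0x47
0x00 XOR 0x47 = 0x47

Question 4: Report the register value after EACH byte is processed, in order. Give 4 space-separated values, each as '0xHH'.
0xD2 0x38 0x80 0x80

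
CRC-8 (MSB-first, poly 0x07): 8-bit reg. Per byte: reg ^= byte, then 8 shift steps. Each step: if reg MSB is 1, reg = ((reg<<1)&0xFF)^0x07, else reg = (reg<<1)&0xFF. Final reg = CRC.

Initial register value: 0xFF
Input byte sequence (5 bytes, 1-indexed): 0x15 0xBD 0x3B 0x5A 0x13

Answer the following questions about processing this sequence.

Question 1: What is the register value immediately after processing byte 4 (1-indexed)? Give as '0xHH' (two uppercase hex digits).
Answer: 0x6C

Derivation:
After byte 1 (0x15): reg=0x98
After byte 2 (0xBD): reg=0xFB
After byte 3 (0x3B): reg=0x4E
After byte 4 (0x5A): reg=0x6C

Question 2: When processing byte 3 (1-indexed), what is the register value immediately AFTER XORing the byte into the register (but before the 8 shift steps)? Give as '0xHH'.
Answer: 0xC0

Derivation:
Register before byte 3: 0xFB
Byte 3: 0x3B
0xFB XOR 0x3B = 0xC0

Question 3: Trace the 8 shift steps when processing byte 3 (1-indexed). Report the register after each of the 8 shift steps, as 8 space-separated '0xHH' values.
Answer: 0x87 0x09 0x12 0x24 0x48 0x90 0x27 0x4E

Derivation:
After byte 1 (0x15): reg=0x98
After byte 2 (0xBD): reg=0xFB
Register before byte 3: 0xFB
After XOR with byte 0x3B: 0xC0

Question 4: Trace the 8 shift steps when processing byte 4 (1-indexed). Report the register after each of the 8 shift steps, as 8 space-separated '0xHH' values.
Answer: 0x28 0x50 0xA0 0x47 0x8E 0x1B 0x36 0x6C

Derivation:
After byte 1 (0x15): reg=0x98
After byte 2 (0xBD): reg=0xFB
After byte 3 (0x3B): reg=0x4E
Register before byte 4: 0x4E
After XOR with byte 0x5A: 0x14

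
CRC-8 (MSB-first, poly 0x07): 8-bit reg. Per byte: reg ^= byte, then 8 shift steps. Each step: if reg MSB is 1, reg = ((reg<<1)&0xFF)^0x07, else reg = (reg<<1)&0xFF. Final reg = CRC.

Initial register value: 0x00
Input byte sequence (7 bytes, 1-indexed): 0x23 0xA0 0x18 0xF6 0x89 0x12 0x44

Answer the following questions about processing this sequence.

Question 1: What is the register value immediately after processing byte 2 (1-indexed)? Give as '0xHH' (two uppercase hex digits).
After byte 1 (0x23): reg=0xE9
After byte 2 (0xA0): reg=0xF8

Answer: 0xF8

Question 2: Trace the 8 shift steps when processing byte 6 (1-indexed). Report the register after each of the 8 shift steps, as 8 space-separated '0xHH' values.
Answer: 0x00 0x00 0x00 0x00 0x00 0x00 0x00 0x00

Derivation:
After byte 1 (0x23): reg=0xE9
After byte 2 (0xA0): reg=0xF8
After byte 3 (0x18): reg=0xAE
After byte 4 (0xF6): reg=0x8F
After byte 5 (0x89): reg=0x12
Register before byte 6: 0x12
After XOR with byte 0x12: 0x00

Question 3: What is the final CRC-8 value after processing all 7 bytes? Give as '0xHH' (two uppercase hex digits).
Answer: 0xDB

Derivation:
After byte 1 (0x23): reg=0xE9
After byte 2 (0xA0): reg=0xF8
After byte 3 (0x18): reg=0xAE
After byte 4 (0xF6): reg=0x8F
After byte 5 (0x89): reg=0x12
After byte 6 (0x12): reg=0x00
After byte 7 (0x44): reg=0xDB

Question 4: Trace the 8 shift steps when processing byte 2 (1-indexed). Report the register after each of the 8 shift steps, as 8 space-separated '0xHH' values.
After byte 1 (0x23): reg=0xE9
Register before byte 2: 0xE9
After XOR with byte 0xA0: 0x49

Answer: 0x92 0x23 0x46 0x8C 0x1F 0x3E 0x7C 0xF8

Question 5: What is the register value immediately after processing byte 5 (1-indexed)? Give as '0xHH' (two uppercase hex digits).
After byte 1 (0x23): reg=0xE9
After byte 2 (0xA0): reg=0xF8
After byte 3 (0x18): reg=0xAE
After byte 4 (0xF6): reg=0x8F
After byte 5 (0x89): reg=0x12

Answer: 0x12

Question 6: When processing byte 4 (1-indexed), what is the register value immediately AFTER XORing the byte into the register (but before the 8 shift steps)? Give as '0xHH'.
Register before byte 4: 0xAE
Byte 4: 0xF6
0xAE XOR 0xF6 = 0x58

Answer: 0x58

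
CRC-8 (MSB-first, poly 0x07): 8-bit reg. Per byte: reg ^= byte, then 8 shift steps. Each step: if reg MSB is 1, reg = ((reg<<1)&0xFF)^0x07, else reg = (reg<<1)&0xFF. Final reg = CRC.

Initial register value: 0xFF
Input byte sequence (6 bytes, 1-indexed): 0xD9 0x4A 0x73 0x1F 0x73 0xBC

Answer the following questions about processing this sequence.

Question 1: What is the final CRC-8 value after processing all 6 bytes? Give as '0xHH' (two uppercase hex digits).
After byte 1 (0xD9): reg=0xF2
After byte 2 (0x4A): reg=0x21
After byte 3 (0x73): reg=0xB9
After byte 4 (0x1F): reg=0x7B
After byte 5 (0x73): reg=0x38
After byte 6 (0xBC): reg=0x95

Answer: 0x95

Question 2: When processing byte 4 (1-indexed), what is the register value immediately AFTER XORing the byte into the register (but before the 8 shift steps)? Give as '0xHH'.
Answer: 0xA6

Derivation:
Register before byte 4: 0xB9
Byte 4: 0x1F
0xB9 XOR 0x1F = 0xA6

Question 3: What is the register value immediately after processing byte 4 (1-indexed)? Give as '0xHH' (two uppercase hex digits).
Answer: 0x7B

Derivation:
After byte 1 (0xD9): reg=0xF2
After byte 2 (0x4A): reg=0x21
After byte 3 (0x73): reg=0xB9
After byte 4 (0x1F): reg=0x7B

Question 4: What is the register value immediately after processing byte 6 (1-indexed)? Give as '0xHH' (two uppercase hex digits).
Answer: 0x95

Derivation:
After byte 1 (0xD9): reg=0xF2
After byte 2 (0x4A): reg=0x21
After byte 3 (0x73): reg=0xB9
After byte 4 (0x1F): reg=0x7B
After byte 5 (0x73): reg=0x38
After byte 6 (0xBC): reg=0x95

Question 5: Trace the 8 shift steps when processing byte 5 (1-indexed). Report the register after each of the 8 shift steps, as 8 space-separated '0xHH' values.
Answer: 0x10 0x20 0x40 0x80 0x07 0x0E 0x1C 0x38

Derivation:
After byte 1 (0xD9): reg=0xF2
After byte 2 (0x4A): reg=0x21
After byte 3 (0x73): reg=0xB9
After byte 4 (0x1F): reg=0x7B
Register before byte 5: 0x7B
After XOR with byte 0x73: 0x08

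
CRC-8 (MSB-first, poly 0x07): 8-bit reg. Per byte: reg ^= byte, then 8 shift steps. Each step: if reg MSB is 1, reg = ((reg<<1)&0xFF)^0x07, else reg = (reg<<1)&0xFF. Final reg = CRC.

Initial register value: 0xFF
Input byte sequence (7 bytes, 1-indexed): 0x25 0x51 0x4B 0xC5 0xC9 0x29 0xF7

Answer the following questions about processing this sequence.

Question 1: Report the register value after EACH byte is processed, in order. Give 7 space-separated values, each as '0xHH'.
0x08 0x88 0x47 0x87 0xED 0x52 0x72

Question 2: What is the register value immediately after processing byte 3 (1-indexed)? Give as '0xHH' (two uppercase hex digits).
Answer: 0x47

Derivation:
After byte 1 (0x25): reg=0x08
After byte 2 (0x51): reg=0x88
After byte 3 (0x4B): reg=0x47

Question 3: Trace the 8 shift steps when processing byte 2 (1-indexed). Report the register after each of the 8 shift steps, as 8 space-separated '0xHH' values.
After byte 1 (0x25): reg=0x08
Register before byte 2: 0x08
After XOR with byte 0x51: 0x59

Answer: 0xB2 0x63 0xC6 0x8B 0x11 0x22 0x44 0x88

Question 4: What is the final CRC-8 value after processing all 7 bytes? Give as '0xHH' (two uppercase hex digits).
Answer: 0x72

Derivation:
After byte 1 (0x25): reg=0x08
After byte 2 (0x51): reg=0x88
After byte 3 (0x4B): reg=0x47
After byte 4 (0xC5): reg=0x87
After byte 5 (0xC9): reg=0xED
After byte 6 (0x29): reg=0x52
After byte 7 (0xF7): reg=0x72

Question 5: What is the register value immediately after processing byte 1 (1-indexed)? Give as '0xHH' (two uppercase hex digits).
After byte 1 (0x25): reg=0x08

Answer: 0x08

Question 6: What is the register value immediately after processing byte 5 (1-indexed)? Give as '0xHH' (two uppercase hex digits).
After byte 1 (0x25): reg=0x08
After byte 2 (0x51): reg=0x88
After byte 3 (0x4B): reg=0x47
After byte 4 (0xC5): reg=0x87
After byte 5 (0xC9): reg=0xED

Answer: 0xED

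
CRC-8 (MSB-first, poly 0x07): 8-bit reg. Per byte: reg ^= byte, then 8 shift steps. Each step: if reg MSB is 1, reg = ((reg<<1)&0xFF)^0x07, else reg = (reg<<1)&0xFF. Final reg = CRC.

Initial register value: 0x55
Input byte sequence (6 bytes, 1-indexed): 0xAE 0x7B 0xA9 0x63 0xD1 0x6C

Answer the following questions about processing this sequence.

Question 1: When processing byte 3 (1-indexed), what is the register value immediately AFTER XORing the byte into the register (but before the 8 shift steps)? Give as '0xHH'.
Register before byte 3: 0xE5
Byte 3: 0xA9
0xE5 XOR 0xA9 = 0x4C

Answer: 0x4C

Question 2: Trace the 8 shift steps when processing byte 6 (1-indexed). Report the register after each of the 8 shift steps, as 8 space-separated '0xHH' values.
Answer: 0xC1 0x85 0x0D 0x1A 0x34 0x68 0xD0 0xA7

Derivation:
After byte 1 (0xAE): reg=0xEF
After byte 2 (0x7B): reg=0xE5
After byte 3 (0xA9): reg=0xE3
After byte 4 (0x63): reg=0x89
After byte 5 (0xD1): reg=0x8F
Register before byte 6: 0x8F
After XOR with byte 0x6C: 0xE3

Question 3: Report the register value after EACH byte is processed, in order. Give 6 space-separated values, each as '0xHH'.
0xEF 0xE5 0xE3 0x89 0x8F 0xA7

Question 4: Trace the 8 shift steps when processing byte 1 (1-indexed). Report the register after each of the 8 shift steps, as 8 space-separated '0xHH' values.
Register before byte 1: 0x55
After XOR with byte 0xAE: 0xFB

Answer: 0xF1 0xE5 0xCD 0x9D 0x3D 0x7A 0xF4 0xEF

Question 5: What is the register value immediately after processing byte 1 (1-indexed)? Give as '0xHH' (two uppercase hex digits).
After byte 1 (0xAE): reg=0xEF

Answer: 0xEF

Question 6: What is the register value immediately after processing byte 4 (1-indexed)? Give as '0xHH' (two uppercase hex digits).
Answer: 0x89

Derivation:
After byte 1 (0xAE): reg=0xEF
After byte 2 (0x7B): reg=0xE5
After byte 3 (0xA9): reg=0xE3
After byte 4 (0x63): reg=0x89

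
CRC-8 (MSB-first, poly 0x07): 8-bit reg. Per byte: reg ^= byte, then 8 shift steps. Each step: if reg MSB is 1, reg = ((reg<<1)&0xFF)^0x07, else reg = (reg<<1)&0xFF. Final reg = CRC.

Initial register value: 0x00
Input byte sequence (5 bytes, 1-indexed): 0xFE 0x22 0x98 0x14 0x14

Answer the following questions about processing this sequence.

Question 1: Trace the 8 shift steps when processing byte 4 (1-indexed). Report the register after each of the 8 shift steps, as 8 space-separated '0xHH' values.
After byte 1 (0xFE): reg=0xF4
After byte 2 (0x22): reg=0x2C
After byte 3 (0x98): reg=0x05
Register before byte 4: 0x05
After XOR with byte 0x14: 0x11

Answer: 0x22 0x44 0x88 0x17 0x2E 0x5C 0xB8 0x77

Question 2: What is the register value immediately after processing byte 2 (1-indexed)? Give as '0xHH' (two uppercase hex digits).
After byte 1 (0xFE): reg=0xF4
After byte 2 (0x22): reg=0x2C

Answer: 0x2C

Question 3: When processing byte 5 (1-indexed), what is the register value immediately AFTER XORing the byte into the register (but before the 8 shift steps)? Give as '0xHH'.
Register before byte 5: 0x77
Byte 5: 0x14
0x77 XOR 0x14 = 0x63

Answer: 0x63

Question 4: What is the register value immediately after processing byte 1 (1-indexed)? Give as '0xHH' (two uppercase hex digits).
After byte 1 (0xFE): reg=0xF4

Answer: 0xF4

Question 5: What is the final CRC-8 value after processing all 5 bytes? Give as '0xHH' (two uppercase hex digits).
Answer: 0x2E

Derivation:
After byte 1 (0xFE): reg=0xF4
After byte 2 (0x22): reg=0x2C
After byte 3 (0x98): reg=0x05
After byte 4 (0x14): reg=0x77
After byte 5 (0x14): reg=0x2E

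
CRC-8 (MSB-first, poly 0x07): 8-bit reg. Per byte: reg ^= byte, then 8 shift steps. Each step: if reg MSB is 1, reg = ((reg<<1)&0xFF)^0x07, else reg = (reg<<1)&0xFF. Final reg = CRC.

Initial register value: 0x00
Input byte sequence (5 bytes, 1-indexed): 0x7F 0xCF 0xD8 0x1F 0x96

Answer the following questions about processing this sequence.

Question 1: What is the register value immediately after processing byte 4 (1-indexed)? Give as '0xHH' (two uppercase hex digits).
Answer: 0x65

Derivation:
After byte 1 (0x7F): reg=0x7A
After byte 2 (0xCF): reg=0x02
After byte 3 (0xD8): reg=0x08
After byte 4 (0x1F): reg=0x65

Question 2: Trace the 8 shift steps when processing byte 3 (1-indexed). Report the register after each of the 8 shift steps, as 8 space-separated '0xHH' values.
Answer: 0xB3 0x61 0xC2 0x83 0x01 0x02 0x04 0x08

Derivation:
After byte 1 (0x7F): reg=0x7A
After byte 2 (0xCF): reg=0x02
Register before byte 3: 0x02
After XOR with byte 0xD8: 0xDA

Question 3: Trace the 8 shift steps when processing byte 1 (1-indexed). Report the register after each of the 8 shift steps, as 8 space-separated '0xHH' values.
Answer: 0xFE 0xFB 0xF1 0xE5 0xCD 0x9D 0x3D 0x7A

Derivation:
Register before byte 1: 0x00
After XOR with byte 0x7F: 0x7F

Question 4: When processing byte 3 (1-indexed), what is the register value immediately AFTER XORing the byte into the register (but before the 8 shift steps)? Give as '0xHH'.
Answer: 0xDA

Derivation:
Register before byte 3: 0x02
Byte 3: 0xD8
0x02 XOR 0xD8 = 0xDA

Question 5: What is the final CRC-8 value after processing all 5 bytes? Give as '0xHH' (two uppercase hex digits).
Answer: 0xD7

Derivation:
After byte 1 (0x7F): reg=0x7A
After byte 2 (0xCF): reg=0x02
After byte 3 (0xD8): reg=0x08
After byte 4 (0x1F): reg=0x65
After byte 5 (0x96): reg=0xD7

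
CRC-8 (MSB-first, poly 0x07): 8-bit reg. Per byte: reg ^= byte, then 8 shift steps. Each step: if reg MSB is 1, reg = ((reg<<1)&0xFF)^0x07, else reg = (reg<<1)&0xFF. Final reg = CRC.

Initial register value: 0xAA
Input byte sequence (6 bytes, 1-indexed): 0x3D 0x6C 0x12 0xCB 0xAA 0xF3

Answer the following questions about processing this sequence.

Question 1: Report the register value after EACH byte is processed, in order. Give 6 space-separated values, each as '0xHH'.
0xEC 0x89 0xC8 0x09 0x60 0xF0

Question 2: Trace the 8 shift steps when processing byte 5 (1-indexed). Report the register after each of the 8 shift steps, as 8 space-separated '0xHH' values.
After byte 1 (0x3D): reg=0xEC
After byte 2 (0x6C): reg=0x89
After byte 3 (0x12): reg=0xC8
After byte 4 (0xCB): reg=0x09
Register before byte 5: 0x09
After XOR with byte 0xAA: 0xA3

Answer: 0x41 0x82 0x03 0x06 0x0C 0x18 0x30 0x60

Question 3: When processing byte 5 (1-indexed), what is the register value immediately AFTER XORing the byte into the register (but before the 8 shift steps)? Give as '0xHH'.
Answer: 0xA3

Derivation:
Register before byte 5: 0x09
Byte 5: 0xAA
0x09 XOR 0xAA = 0xA3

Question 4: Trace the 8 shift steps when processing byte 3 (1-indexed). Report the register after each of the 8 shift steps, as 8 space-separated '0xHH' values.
Answer: 0x31 0x62 0xC4 0x8F 0x19 0x32 0x64 0xC8

Derivation:
After byte 1 (0x3D): reg=0xEC
After byte 2 (0x6C): reg=0x89
Register before byte 3: 0x89
After XOR with byte 0x12: 0x9B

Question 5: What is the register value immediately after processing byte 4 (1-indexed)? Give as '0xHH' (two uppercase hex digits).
Answer: 0x09

Derivation:
After byte 1 (0x3D): reg=0xEC
After byte 2 (0x6C): reg=0x89
After byte 3 (0x12): reg=0xC8
After byte 4 (0xCB): reg=0x09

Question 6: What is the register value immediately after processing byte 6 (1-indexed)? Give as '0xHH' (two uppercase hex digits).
Answer: 0xF0

Derivation:
After byte 1 (0x3D): reg=0xEC
After byte 2 (0x6C): reg=0x89
After byte 3 (0x12): reg=0xC8
After byte 4 (0xCB): reg=0x09
After byte 5 (0xAA): reg=0x60
After byte 6 (0xF3): reg=0xF0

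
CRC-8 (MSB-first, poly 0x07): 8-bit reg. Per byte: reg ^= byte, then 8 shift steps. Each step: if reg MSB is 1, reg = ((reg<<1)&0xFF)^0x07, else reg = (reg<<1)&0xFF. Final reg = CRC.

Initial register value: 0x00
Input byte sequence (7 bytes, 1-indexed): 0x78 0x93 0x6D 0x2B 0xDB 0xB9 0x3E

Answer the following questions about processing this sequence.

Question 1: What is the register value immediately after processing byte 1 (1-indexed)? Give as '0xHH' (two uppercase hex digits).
After byte 1 (0x78): reg=0x6F

Answer: 0x6F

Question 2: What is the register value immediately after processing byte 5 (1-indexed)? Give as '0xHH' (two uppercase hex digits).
After byte 1 (0x78): reg=0x6F
After byte 2 (0x93): reg=0xFA
After byte 3 (0x6D): reg=0xEC
After byte 4 (0x2B): reg=0x5B
After byte 5 (0xDB): reg=0x89

Answer: 0x89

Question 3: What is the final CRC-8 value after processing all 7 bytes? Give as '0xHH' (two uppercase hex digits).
After byte 1 (0x78): reg=0x6F
After byte 2 (0x93): reg=0xFA
After byte 3 (0x6D): reg=0xEC
After byte 4 (0x2B): reg=0x5B
After byte 5 (0xDB): reg=0x89
After byte 6 (0xB9): reg=0x90
After byte 7 (0x3E): reg=0x43

Answer: 0x43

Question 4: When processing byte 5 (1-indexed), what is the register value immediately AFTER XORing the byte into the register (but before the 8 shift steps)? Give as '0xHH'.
Register before byte 5: 0x5B
Byte 5: 0xDB
0x5B XOR 0xDB = 0x80

Answer: 0x80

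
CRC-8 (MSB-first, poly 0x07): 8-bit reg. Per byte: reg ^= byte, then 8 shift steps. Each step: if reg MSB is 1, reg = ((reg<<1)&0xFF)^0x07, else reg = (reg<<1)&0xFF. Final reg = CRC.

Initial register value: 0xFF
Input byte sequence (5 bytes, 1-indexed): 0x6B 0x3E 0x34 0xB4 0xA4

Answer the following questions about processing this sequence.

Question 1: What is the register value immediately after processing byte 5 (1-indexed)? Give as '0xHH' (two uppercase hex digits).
After byte 1 (0x6B): reg=0xE5
After byte 2 (0x3E): reg=0x0F
After byte 3 (0x34): reg=0xA1
After byte 4 (0xB4): reg=0x6B
After byte 5 (0xA4): reg=0x63

Answer: 0x63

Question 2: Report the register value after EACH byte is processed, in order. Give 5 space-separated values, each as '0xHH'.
0xE5 0x0F 0xA1 0x6B 0x63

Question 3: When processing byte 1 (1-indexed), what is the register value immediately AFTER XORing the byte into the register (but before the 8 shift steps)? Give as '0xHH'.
Register before byte 1: 0xFF
Byte 1: 0x6B
0xFF XOR 0x6B = 0x94

Answer: 0x94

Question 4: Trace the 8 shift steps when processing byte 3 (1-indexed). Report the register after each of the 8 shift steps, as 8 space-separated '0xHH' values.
Answer: 0x76 0xEC 0xDF 0xB9 0x75 0xEA 0xD3 0xA1

Derivation:
After byte 1 (0x6B): reg=0xE5
After byte 2 (0x3E): reg=0x0F
Register before byte 3: 0x0F
After XOR with byte 0x34: 0x3B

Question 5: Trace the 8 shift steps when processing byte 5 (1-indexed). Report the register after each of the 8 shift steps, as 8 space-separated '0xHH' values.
Answer: 0x99 0x35 0x6A 0xD4 0xAF 0x59 0xB2 0x63

Derivation:
After byte 1 (0x6B): reg=0xE5
After byte 2 (0x3E): reg=0x0F
After byte 3 (0x34): reg=0xA1
After byte 4 (0xB4): reg=0x6B
Register before byte 5: 0x6B
After XOR with byte 0xA4: 0xCF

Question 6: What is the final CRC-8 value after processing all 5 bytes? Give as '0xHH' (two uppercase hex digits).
After byte 1 (0x6B): reg=0xE5
After byte 2 (0x3E): reg=0x0F
After byte 3 (0x34): reg=0xA1
After byte 4 (0xB4): reg=0x6B
After byte 5 (0xA4): reg=0x63

Answer: 0x63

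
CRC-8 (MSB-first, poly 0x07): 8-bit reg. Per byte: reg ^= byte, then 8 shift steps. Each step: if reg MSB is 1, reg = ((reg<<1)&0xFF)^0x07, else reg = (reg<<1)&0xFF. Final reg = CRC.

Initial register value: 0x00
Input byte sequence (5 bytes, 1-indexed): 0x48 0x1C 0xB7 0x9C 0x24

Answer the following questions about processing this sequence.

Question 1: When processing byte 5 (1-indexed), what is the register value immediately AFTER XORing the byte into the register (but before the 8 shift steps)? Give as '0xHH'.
Register before byte 5: 0x8A
Byte 5: 0x24
0x8A XOR 0x24 = 0xAE

Answer: 0xAE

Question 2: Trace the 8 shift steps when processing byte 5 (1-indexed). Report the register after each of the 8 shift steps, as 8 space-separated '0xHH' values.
Answer: 0x5B 0xB6 0x6B 0xD6 0xAB 0x51 0xA2 0x43

Derivation:
After byte 1 (0x48): reg=0xFF
After byte 2 (0x1C): reg=0xA7
After byte 3 (0xB7): reg=0x70
After byte 4 (0x9C): reg=0x8A
Register before byte 5: 0x8A
After XOR with byte 0x24: 0xAE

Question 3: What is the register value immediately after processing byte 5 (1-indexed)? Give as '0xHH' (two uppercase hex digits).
Answer: 0x43

Derivation:
After byte 1 (0x48): reg=0xFF
After byte 2 (0x1C): reg=0xA7
After byte 3 (0xB7): reg=0x70
After byte 4 (0x9C): reg=0x8A
After byte 5 (0x24): reg=0x43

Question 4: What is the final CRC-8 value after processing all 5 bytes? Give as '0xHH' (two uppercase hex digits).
After byte 1 (0x48): reg=0xFF
After byte 2 (0x1C): reg=0xA7
After byte 3 (0xB7): reg=0x70
After byte 4 (0x9C): reg=0x8A
After byte 5 (0x24): reg=0x43

Answer: 0x43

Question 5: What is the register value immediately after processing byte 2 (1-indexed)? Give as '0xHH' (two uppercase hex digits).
After byte 1 (0x48): reg=0xFF
After byte 2 (0x1C): reg=0xA7

Answer: 0xA7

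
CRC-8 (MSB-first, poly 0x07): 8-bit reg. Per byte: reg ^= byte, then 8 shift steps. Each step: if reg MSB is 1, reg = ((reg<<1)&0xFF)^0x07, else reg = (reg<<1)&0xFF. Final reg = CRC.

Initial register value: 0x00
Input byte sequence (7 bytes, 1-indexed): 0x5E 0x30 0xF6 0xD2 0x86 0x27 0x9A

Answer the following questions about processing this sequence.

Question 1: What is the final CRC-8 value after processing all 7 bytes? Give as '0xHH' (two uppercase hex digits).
After byte 1 (0x5E): reg=0x9D
After byte 2 (0x30): reg=0x4A
After byte 3 (0xF6): reg=0x3D
After byte 4 (0xD2): reg=0x83
After byte 5 (0x86): reg=0x1B
After byte 6 (0x27): reg=0xB4
After byte 7 (0x9A): reg=0xCA

Answer: 0xCA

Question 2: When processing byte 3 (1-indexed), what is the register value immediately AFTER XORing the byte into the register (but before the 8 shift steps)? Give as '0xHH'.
Answer: 0xBC

Derivation:
Register before byte 3: 0x4A
Byte 3: 0xF6
0x4A XOR 0xF6 = 0xBC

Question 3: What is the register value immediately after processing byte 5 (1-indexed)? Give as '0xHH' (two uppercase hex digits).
Answer: 0x1B

Derivation:
After byte 1 (0x5E): reg=0x9D
After byte 2 (0x30): reg=0x4A
After byte 3 (0xF6): reg=0x3D
After byte 4 (0xD2): reg=0x83
After byte 5 (0x86): reg=0x1B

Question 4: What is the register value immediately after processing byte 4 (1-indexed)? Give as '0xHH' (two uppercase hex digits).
Answer: 0x83

Derivation:
After byte 1 (0x5E): reg=0x9D
After byte 2 (0x30): reg=0x4A
After byte 3 (0xF6): reg=0x3D
After byte 4 (0xD2): reg=0x83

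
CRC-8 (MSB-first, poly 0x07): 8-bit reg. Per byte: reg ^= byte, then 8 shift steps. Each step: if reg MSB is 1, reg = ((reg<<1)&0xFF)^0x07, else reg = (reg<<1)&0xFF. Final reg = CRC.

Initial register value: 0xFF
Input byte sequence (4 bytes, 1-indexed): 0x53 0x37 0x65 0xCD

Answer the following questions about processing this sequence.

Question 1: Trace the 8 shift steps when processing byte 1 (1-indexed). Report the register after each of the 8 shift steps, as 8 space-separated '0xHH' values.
Register before byte 1: 0xFF
After XOR with byte 0x53: 0xAC

Answer: 0x5F 0xBE 0x7B 0xF6 0xEB 0xD1 0xA5 0x4D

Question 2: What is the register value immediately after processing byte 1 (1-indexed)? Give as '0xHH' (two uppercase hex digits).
After byte 1 (0x53): reg=0x4D

Answer: 0x4D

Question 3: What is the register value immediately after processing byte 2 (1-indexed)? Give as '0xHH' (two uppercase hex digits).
After byte 1 (0x53): reg=0x4D
After byte 2 (0x37): reg=0x61

Answer: 0x61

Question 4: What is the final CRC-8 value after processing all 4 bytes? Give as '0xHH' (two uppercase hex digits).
Answer: 0x39

Derivation:
After byte 1 (0x53): reg=0x4D
After byte 2 (0x37): reg=0x61
After byte 3 (0x65): reg=0x1C
After byte 4 (0xCD): reg=0x39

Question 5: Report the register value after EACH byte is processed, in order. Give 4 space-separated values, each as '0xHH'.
0x4D 0x61 0x1C 0x39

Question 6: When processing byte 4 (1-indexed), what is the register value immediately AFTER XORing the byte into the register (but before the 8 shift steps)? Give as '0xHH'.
Answer: 0xD1

Derivation:
Register before byte 4: 0x1C
Byte 4: 0xCD
0x1C XOR 0xCD = 0xD1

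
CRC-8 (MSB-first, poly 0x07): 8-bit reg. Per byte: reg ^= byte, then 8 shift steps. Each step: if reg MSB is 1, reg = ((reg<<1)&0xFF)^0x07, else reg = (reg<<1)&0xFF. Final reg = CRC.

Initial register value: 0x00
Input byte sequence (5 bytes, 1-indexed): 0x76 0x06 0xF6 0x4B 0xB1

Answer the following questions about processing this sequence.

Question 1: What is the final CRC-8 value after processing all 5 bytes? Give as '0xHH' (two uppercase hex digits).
Answer: 0x62

Derivation:
After byte 1 (0x76): reg=0x45
After byte 2 (0x06): reg=0xCE
After byte 3 (0xF6): reg=0xA8
After byte 4 (0x4B): reg=0xA7
After byte 5 (0xB1): reg=0x62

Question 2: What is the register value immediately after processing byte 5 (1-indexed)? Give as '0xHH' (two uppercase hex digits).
After byte 1 (0x76): reg=0x45
After byte 2 (0x06): reg=0xCE
After byte 3 (0xF6): reg=0xA8
After byte 4 (0x4B): reg=0xA7
After byte 5 (0xB1): reg=0x62

Answer: 0x62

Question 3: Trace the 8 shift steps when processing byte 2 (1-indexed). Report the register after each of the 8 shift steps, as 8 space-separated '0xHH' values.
After byte 1 (0x76): reg=0x45
Register before byte 2: 0x45
After XOR with byte 0x06: 0x43

Answer: 0x86 0x0B 0x16 0x2C 0x58 0xB0 0x67 0xCE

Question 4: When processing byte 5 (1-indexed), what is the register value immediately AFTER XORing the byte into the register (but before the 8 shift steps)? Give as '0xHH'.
Register before byte 5: 0xA7
Byte 5: 0xB1
0xA7 XOR 0xB1 = 0x16

Answer: 0x16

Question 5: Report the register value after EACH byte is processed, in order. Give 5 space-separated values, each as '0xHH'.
0x45 0xCE 0xA8 0xA7 0x62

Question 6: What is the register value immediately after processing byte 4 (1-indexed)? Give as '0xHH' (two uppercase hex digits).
Answer: 0xA7

Derivation:
After byte 1 (0x76): reg=0x45
After byte 2 (0x06): reg=0xCE
After byte 3 (0xF6): reg=0xA8
After byte 4 (0x4B): reg=0xA7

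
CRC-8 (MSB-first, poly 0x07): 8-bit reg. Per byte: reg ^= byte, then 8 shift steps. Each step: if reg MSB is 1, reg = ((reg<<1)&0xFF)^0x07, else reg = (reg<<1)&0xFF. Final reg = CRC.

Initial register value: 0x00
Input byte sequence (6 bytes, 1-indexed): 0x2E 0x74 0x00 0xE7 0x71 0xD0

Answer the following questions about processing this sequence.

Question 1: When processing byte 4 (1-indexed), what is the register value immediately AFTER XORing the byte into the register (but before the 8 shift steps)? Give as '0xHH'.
Answer: 0x7E

Derivation:
Register before byte 4: 0x99
Byte 4: 0xE7
0x99 XOR 0xE7 = 0x7E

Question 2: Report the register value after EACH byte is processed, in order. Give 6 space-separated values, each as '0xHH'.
0xCA 0x33 0x99 0x7D 0x24 0xC2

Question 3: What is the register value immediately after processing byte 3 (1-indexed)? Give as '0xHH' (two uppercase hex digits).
After byte 1 (0x2E): reg=0xCA
After byte 2 (0x74): reg=0x33
After byte 3 (0x00): reg=0x99

Answer: 0x99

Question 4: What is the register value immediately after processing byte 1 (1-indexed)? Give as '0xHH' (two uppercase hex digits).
Answer: 0xCA

Derivation:
After byte 1 (0x2E): reg=0xCA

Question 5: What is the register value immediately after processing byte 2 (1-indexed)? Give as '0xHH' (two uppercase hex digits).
Answer: 0x33

Derivation:
After byte 1 (0x2E): reg=0xCA
After byte 2 (0x74): reg=0x33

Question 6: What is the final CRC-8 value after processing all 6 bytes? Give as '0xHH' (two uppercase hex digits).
Answer: 0xC2

Derivation:
After byte 1 (0x2E): reg=0xCA
After byte 2 (0x74): reg=0x33
After byte 3 (0x00): reg=0x99
After byte 4 (0xE7): reg=0x7D
After byte 5 (0x71): reg=0x24
After byte 6 (0xD0): reg=0xC2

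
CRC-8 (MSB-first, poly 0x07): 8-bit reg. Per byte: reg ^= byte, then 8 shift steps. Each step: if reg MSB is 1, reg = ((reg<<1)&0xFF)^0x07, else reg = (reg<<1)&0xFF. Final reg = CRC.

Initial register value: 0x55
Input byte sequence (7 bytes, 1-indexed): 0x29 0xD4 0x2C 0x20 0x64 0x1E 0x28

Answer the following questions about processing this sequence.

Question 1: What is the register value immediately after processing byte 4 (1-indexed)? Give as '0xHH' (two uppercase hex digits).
After byte 1 (0x29): reg=0x73
After byte 2 (0xD4): reg=0x7C
After byte 3 (0x2C): reg=0xB7
After byte 4 (0x20): reg=0xEC

Answer: 0xEC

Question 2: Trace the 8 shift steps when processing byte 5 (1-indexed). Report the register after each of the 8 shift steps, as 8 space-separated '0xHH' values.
After byte 1 (0x29): reg=0x73
After byte 2 (0xD4): reg=0x7C
After byte 3 (0x2C): reg=0xB7
After byte 4 (0x20): reg=0xEC
Register before byte 5: 0xEC
After XOR with byte 0x64: 0x88

Answer: 0x17 0x2E 0x5C 0xB8 0x77 0xEE 0xDB 0xB1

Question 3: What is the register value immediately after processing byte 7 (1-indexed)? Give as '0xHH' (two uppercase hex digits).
After byte 1 (0x29): reg=0x73
After byte 2 (0xD4): reg=0x7C
After byte 3 (0x2C): reg=0xB7
After byte 4 (0x20): reg=0xEC
After byte 5 (0x64): reg=0xB1
After byte 6 (0x1E): reg=0x44
After byte 7 (0x28): reg=0x03

Answer: 0x03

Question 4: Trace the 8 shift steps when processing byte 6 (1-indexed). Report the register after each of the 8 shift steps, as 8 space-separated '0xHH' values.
After byte 1 (0x29): reg=0x73
After byte 2 (0xD4): reg=0x7C
After byte 3 (0x2C): reg=0xB7
After byte 4 (0x20): reg=0xEC
After byte 5 (0x64): reg=0xB1
Register before byte 6: 0xB1
After XOR with byte 0x1E: 0xAF

Answer: 0x59 0xB2 0x63 0xC6 0x8B 0x11 0x22 0x44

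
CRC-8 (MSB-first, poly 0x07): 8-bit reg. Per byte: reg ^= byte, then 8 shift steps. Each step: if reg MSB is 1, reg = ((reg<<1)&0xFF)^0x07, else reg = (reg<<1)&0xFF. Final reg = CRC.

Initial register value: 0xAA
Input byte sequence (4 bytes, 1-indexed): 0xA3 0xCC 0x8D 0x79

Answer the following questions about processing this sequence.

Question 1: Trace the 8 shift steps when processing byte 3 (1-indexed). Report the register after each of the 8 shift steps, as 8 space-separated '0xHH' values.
After byte 1 (0xA3): reg=0x3F
After byte 2 (0xCC): reg=0xD7
Register before byte 3: 0xD7
After XOR with byte 0x8D: 0x5A

Answer: 0xB4 0x6F 0xDE 0xBB 0x71 0xE2 0xC3 0x81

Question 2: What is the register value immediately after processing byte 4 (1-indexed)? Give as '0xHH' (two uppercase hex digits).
After byte 1 (0xA3): reg=0x3F
After byte 2 (0xCC): reg=0xD7
After byte 3 (0x8D): reg=0x81
After byte 4 (0x79): reg=0xE6

Answer: 0xE6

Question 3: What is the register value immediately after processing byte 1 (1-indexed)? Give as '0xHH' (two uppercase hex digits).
Answer: 0x3F

Derivation:
After byte 1 (0xA3): reg=0x3F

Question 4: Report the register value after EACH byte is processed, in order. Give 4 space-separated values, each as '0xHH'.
0x3F 0xD7 0x81 0xE6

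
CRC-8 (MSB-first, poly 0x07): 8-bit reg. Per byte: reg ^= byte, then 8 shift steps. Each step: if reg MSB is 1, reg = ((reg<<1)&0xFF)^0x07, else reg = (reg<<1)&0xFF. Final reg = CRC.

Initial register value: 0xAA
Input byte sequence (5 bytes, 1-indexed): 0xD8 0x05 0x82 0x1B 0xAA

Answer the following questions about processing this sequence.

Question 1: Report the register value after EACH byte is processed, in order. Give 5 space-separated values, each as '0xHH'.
0x59 0x93 0x77 0x03 0x56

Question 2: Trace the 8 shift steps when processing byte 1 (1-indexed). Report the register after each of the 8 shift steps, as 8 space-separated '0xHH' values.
Answer: 0xE4 0xCF 0x99 0x35 0x6A 0xD4 0xAF 0x59

Derivation:
Register before byte 1: 0xAA
After XOR with byte 0xD8: 0x72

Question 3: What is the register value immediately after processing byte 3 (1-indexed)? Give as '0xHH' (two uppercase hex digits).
After byte 1 (0xD8): reg=0x59
After byte 2 (0x05): reg=0x93
After byte 3 (0x82): reg=0x77

Answer: 0x77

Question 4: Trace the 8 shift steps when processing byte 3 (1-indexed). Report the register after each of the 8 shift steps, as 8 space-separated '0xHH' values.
Answer: 0x22 0x44 0x88 0x17 0x2E 0x5C 0xB8 0x77

Derivation:
After byte 1 (0xD8): reg=0x59
After byte 2 (0x05): reg=0x93
Register before byte 3: 0x93
After XOR with byte 0x82: 0x11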